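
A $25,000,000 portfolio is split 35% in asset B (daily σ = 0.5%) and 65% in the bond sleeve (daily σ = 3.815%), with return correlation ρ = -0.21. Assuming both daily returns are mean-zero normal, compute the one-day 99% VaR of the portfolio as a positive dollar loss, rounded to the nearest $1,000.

σ_p² = 0.35²·0.5² + 0.65²·3.815² + 2·-0.21·0.35·0.65·0.5·3.815 = 5.9975 (%²).
σ_p = √5.9975 = 2.449%.
At 99%, z = 2.326.
VaR = 2.326 × 2.449% = 5.696%; on $25,000,000 that is $1,424,000.

$1,424,000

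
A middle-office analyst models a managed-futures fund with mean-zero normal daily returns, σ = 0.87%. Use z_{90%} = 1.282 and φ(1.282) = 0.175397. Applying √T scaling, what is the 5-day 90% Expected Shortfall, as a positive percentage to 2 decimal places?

3.41%

σ_{5d} = 0.87% × √5 = 1.945%.
ES multiplier = φ(z)/(1−α) = 0.175397/0.1 = 1.754.
ES = 1.945% × 1.754 = 3.412%.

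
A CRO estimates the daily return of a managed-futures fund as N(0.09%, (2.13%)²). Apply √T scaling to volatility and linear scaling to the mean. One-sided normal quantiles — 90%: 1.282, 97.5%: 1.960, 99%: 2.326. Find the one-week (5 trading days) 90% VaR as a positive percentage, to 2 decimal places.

5.66%

σ_{5d} = 2.13% × √5 = 4.763%; μ_{5d} = 5 × 0.09% = 0.450%.
VaR = −(0.450%) + 1.282 × 4.763% = 5.656%.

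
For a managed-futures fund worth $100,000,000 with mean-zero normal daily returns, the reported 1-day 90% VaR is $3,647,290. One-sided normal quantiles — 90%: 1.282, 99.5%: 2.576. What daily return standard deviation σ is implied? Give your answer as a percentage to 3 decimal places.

VaR as a fraction: $3,647,290 / $100,000,000 = 3.647%.
σ = VaR / z = 3.647% / 1.282 = 2.845%.

2.845%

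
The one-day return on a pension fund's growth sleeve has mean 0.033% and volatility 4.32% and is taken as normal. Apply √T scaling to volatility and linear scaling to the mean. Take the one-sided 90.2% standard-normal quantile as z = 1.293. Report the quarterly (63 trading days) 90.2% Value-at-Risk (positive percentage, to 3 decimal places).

σ_{63d} = 4.32% × √63 = 34.289%; μ_{63d} = 63 × 0.033% = 2.079%.
VaR = −(2.079%) + 1.293 × 34.289% = 42.257%.

42.257%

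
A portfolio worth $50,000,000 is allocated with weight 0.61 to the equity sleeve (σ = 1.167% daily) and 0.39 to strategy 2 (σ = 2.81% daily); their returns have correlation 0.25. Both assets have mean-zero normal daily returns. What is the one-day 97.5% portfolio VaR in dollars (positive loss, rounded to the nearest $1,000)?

$1,419,000

σ_p² = 0.61²·1.167² + 0.39²·2.81² + 2·0.25·0.61·0.39·1.167·2.81 = 2.0978 (%²).
σ_p = √2.0978 = 1.448%.
At 97.5%, z = 1.960.
VaR = 1.960 × 1.448% = 2.838%; on $50,000,000 that is $1,419,000.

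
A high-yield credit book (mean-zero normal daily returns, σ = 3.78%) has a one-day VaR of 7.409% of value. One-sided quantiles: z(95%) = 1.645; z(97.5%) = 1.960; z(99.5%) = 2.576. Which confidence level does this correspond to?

Implied z = VaR/σ = 7.409 / 3.78 = 1.960.
This matches z(97.5%) = 1.960.

97.5%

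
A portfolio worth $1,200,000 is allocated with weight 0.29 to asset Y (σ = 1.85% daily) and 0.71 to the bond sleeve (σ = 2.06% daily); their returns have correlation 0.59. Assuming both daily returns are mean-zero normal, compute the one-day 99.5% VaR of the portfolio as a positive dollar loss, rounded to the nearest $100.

σ_p² = 0.29²·1.85² + 0.71²·2.06² + 2·0.59·0.29·0.71·1.85·2.06 = 3.3530 (%²).
σ_p = √3.3530 = 1.831%.
At 99.5%, z = 2.576.
VaR = 2.576 × 1.831% = 4.717%; on $1,200,000 that is $56,604.

$56,600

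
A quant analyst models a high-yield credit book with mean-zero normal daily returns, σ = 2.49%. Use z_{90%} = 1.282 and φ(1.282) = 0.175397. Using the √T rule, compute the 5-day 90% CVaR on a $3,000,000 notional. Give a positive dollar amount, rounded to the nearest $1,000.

σ_{5d} = 2.49% × √5 = 5.568%.
ES multiplier = φ(z)/(1−α) = 0.175397/0.1 = 1.754.
ES = 5.568% × 1.754 = 9.766%; on $3,000,000: $292,980.

$293,000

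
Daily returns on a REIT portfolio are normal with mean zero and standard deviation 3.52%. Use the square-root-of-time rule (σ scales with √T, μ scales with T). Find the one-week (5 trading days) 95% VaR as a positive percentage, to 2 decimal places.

12.95%

At 95%, z = 1.645.
σ_{5d} = 3.52% × √5 = 7.871%.
VaR = 1.645 × 7.871% = 12.948%.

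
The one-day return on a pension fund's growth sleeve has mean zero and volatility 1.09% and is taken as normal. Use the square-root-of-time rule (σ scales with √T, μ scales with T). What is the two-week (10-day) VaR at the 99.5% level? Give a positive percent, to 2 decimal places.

8.88%

At 99.5%, z = 2.576.
σ_{10d} = 1.09% × √10 = 3.447%.
VaR = 2.576 × 3.447% = 8.879%.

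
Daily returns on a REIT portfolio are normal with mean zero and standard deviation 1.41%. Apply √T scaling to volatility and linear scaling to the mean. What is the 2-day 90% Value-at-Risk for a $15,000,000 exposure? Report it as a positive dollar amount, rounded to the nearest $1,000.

$383,000

At 90%, z = 1.282.
σ_{2d} = 1.41% × √2 = 1.994%.
VaR = 1.282 × 1.994% = 2.556%.
On $15,000,000: 0.02556 × $15,000,000 = $383,400.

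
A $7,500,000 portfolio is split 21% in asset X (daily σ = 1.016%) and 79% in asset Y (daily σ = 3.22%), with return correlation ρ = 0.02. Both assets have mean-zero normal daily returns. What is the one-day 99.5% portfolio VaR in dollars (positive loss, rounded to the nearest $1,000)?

σ_p² = 0.21²·1.016² + 0.79²·3.22² + 2·0.02·0.21·0.79·1.016·3.22 = 6.5382 (%²).
σ_p = √6.5382 = 2.557%.
At 99.5%, z = 2.576.
VaR = 2.576 × 2.557% = 6.587%; on $7,500,000 that is $494,025.

$494,000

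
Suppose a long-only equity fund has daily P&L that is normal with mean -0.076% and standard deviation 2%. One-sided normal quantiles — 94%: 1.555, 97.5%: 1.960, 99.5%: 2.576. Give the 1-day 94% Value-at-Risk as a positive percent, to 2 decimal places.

VaR = −μ + z·σ = −(-0.076%) + 1.555 × 2% = 3.186%.

3.19%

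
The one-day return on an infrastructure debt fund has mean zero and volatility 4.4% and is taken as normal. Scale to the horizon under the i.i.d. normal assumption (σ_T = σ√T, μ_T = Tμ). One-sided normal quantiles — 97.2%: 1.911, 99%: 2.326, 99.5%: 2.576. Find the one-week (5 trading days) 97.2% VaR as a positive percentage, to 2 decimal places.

σ_{5d} = 4.4% × √5 = 9.839%.
VaR = 1.911 × 9.839% = 18.802%.

18.80%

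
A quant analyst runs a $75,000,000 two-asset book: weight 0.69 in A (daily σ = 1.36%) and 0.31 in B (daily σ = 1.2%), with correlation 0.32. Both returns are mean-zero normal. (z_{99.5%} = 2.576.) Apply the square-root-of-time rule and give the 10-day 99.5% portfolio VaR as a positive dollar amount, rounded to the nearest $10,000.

σ_p = √(0.69²·1.36² + 0.31²·1.2² + 2·0.32·0.69·0.31·1.36·1.2) = 1.115%.
σ_{10d} = 1.115% × √10 = 3.526%.
VaR = 2.576 × 3.526% = 9.083%; on $75,000,000 that is $6,812,250.

$6,810,000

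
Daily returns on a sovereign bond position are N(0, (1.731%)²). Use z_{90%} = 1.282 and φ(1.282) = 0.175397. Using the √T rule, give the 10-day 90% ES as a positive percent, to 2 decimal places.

σ_{10d} = 1.731% × √10 = 5.474%.
ES multiplier = φ(z)/(1−α) = 0.175397/0.1 = 1.754.
ES = 5.474% × 1.754 = 9.601%.

9.60%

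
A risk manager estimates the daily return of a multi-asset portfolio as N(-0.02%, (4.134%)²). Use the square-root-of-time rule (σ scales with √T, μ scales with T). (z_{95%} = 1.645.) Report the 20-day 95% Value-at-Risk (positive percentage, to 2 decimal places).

30.81%

σ_{20d} = 4.134% × √20 = 18.488%; μ_{20d} = 20 × -0.02% = -0.400%.
VaR = −(-0.400%) + 1.645 × 18.488% = 30.813%.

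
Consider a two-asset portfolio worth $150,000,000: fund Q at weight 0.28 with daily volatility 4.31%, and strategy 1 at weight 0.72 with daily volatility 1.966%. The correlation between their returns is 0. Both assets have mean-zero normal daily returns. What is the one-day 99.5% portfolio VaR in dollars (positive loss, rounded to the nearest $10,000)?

σ_p² = 0.28²·4.31² + 0.72²·1.966² + 2·0·0.28·0.72·4.31·1.966 = 3.4601 (%²).
σ_p = √3.4601 = 1.860%.
At 99.5%, z = 2.576.
VaR = 2.576 × 1.860% = 4.791%; on $150,000,000 that is $7,186,500.

$7,190,000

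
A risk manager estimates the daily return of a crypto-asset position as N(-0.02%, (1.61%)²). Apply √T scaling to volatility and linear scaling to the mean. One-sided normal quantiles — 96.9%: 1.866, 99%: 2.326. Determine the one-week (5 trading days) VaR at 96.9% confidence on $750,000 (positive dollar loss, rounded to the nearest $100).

$51,100

σ_{5d} = 1.61% × √5 = 3.600%; μ_{5d} = 5 × -0.02% = -0.100%.
VaR = −(-0.100%) + 1.866 × 3.600% = 6.818%.
On $750,000: 0.06818 × $750,000 = $51,135.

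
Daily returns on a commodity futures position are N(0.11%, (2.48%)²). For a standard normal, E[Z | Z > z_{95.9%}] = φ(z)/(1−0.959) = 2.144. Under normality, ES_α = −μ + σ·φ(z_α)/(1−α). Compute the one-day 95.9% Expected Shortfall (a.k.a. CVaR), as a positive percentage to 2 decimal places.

ES = −(0.11%) + 2.48% × 2.144 = 5.207%.

5.21%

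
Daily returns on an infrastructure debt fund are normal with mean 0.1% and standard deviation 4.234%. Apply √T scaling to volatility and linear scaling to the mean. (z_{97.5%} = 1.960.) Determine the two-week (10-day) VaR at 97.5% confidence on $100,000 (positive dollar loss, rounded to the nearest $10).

σ_{10d} = 4.234% × √10 = 13.389%; μ_{10d} = 10 × 0.1% = 1.000%.
VaR = −(1.000%) + 1.960 × 13.389% = 25.242%.
On $100,000: 0.25242 × $100,000 = $25,242.

$25,240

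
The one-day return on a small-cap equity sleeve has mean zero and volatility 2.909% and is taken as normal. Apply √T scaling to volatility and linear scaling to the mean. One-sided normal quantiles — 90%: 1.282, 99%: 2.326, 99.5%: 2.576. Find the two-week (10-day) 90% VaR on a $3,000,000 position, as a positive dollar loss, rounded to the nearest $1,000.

$354,000

σ_{10d} = 2.909% × √10 = 9.199%.
VaR = 1.282 × 9.199% = 11.793%.
On $3,000,000: 0.11793 × $3,000,000 = $353,790.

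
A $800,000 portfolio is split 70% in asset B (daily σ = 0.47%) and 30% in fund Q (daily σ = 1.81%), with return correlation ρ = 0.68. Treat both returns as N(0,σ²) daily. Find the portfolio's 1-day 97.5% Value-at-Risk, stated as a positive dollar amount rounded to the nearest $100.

$12,600

σ_p² = 0.7²·0.47² + 0.3²·1.81² + 2·0.68·0.7·0.3·0.47·1.81 = 0.6460 (%²).
σ_p = √0.6460 = 0.804%.
At 97.5%, z = 1.960.
VaR = 1.960 × 0.804% = 1.576%; on $800,000 that is $12,608.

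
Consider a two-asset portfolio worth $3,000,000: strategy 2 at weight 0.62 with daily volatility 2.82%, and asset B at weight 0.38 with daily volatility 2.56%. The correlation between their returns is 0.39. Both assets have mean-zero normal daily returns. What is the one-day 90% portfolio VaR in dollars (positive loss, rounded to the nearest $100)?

σ_p² = 0.62²·2.82² + 0.38²·2.56² + 2·0.39·0.62·0.38·2.82·2.56 = 5.3299 (%²).
σ_p = √5.3299 = 2.309%.
At 90%, z = 1.282.
VaR = 1.282 × 2.309% = 2.960%; on $3,000,000 that is $88,800.

$88,800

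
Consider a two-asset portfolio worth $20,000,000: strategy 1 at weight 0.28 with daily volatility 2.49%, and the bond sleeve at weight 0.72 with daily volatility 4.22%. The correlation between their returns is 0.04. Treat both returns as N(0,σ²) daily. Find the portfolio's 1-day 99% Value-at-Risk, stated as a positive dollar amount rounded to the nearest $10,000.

$1,460,000

σ_p² = 0.28²·2.49² + 0.72²·4.22² + 2·0.04·0.28·0.72·2.49·4.22 = 9.8874 (%²).
σ_p = √9.8874 = 3.144%.
At 99%, z = 2.326.
VaR = 2.326 × 3.144% = 7.313%; on $20,000,000 that is $1,462,600.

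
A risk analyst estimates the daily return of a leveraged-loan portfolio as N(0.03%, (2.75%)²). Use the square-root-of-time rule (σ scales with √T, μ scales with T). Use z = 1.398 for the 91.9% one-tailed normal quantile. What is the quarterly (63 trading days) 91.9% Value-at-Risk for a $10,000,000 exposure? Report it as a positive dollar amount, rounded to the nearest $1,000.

σ_{63d} = 2.75% × √63 = 21.827%; μ_{63d} = 63 × 0.03% = 1.890%.
VaR = −(1.890%) + 1.398 × 21.827% = 28.624%.
On $10,000,000: 0.28624 × $10,000,000 = $2,862,400.

$2,862,000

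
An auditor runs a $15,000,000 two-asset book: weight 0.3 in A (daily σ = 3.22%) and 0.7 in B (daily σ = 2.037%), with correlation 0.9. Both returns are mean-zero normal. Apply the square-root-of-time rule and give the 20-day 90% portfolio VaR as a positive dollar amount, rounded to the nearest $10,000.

$2,010,000

σ_p = √(0.3²·3.22² + 0.7²·2.037² + 2·0.9·0.3·0.7·3.22·2.037) = 2.334%.
σ_{20d} = 2.334% × √20 = 10.438%.
z(90%) = 1.282.
VaR = 1.282 × 10.438% = 13.382%; on $15,000,000 that is $2,007,300.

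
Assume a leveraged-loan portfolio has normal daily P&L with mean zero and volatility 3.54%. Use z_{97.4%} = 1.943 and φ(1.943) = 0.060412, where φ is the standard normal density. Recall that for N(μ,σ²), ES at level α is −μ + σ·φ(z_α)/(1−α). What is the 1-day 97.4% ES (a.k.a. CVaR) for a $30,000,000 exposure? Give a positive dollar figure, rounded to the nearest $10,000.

$2,470,000

Tail multiplier: φ(z)/(1−α) = 0.060412 / 0.026 = 2.324.
ES = 3.54% × 2.324 = 8.227%.
On $30,000,000: 0.08227 × $30,000,000 = $2,468,100.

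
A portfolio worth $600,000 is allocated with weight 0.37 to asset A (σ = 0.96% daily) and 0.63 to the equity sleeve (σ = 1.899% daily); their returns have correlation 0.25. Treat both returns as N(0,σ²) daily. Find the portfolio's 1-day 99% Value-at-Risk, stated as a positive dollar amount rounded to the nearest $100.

$18,600

σ_p² = 0.37²·0.96² + 0.63²·1.899² + 2·0.25·0.37·0.63·0.96·1.899 = 1.7699 (%²).
σ_p = √1.7699 = 1.330%.
At 99%, z = 2.326.
VaR = 2.326 × 1.330% = 3.094%; on $600,000 that is $18,564.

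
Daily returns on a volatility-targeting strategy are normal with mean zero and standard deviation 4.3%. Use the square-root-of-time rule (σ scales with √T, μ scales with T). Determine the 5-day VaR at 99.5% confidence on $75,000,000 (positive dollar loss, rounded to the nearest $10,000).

$18,580,000

At 99.5%, z = 2.576.
σ_{5d} = 4.3% × √5 = 9.615%.
VaR = 2.576 × 9.615% = 24.768%.
On $75,000,000: 0.24768 × $75,000,000 = $18,576,000.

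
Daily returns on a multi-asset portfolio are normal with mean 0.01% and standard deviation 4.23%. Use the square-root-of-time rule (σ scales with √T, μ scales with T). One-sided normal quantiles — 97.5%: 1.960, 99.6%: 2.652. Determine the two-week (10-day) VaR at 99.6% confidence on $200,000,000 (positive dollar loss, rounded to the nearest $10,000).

$70,750,000

σ_{10d} = 4.23% × √10 = 13.376%; μ_{10d} = 10 × 0.01% = 0.100%.
VaR = −(0.100%) + 2.652 × 13.376% = 35.373%.
On $200,000,000: 0.35373 × $200,000,000 = $70,746,000.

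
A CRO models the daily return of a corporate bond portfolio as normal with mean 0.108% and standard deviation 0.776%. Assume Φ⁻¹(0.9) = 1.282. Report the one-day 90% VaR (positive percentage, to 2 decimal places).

0.89%

VaR = −μ + z·σ = −(0.108%) + 1.282 × 0.776% = 0.887%.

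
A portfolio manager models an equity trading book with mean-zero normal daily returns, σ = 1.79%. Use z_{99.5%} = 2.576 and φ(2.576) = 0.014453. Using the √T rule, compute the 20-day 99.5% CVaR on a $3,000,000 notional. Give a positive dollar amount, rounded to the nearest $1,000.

σ_{20d} = 1.79% × √20 = 8.005%.
ES multiplier = φ(z)/(1−α) = 0.014453/0.005 = 2.891.
ES = 8.005% × 2.891 = 23.142%; on $3,000,000: $694,260.

$694,000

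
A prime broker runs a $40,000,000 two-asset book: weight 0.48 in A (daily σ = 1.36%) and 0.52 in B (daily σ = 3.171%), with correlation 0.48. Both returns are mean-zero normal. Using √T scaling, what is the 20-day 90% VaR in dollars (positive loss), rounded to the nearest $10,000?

$4,690,000

σ_p = √(0.48²·1.36² + 0.52²·3.171² + 2·0.48·0.48·0.52·1.36·3.171) = 2.044%.
σ_{20d} = 2.044% × √20 = 9.141%.
z(90%) = 1.282.
VaR = 1.282 × 9.141% = 11.719%; on $40,000,000 that is $4,687,600.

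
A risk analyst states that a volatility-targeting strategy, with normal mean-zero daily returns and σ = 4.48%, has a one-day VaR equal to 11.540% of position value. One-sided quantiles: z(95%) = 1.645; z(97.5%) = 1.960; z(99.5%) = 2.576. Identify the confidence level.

99.5%

Implied z = VaR/σ = 11.540 / 4.48 = 2.576.
This matches z(99.5%) = 2.576.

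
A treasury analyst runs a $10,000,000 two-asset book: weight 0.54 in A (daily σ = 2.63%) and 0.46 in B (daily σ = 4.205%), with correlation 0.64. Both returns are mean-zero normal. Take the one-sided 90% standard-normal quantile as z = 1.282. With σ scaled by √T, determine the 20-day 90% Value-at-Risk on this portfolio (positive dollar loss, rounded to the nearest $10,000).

$1,750,000

σ_p = √(0.54²·2.63² + 0.46²·4.205² + 2·0.64·0.54·0.46·2.63·4.205) = 3.045%.
σ_{20d} = 3.045% × √20 = 13.618%.
VaR = 1.282 × 13.618% = 17.458%; on $10,000,000 that is $1,745,800.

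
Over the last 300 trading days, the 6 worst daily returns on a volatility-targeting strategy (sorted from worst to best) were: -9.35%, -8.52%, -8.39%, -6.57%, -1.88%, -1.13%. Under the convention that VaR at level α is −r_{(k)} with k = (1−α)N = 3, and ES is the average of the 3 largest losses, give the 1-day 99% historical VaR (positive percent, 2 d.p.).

k = 3; the 3rd lowest return is -8.39%, so VaR = 8.39%.

8.39%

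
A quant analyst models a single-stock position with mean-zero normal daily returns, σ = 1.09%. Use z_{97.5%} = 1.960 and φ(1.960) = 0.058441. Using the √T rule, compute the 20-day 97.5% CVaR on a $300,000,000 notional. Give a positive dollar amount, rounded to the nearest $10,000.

$34,190,000

σ_{20d} = 1.09% × √20 = 4.875%.
ES multiplier = φ(z)/(1−α) = 0.058441/0.025 = 2.338.
ES = 4.875% × 2.338 = 11.398%; on $300,000,000: $34,194,000.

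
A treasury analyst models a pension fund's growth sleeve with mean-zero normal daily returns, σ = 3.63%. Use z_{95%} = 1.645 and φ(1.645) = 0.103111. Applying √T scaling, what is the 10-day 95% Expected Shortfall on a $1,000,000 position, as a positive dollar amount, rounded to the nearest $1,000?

$237,000

σ_{10d} = 3.63% × √10 = 11.479%.
ES multiplier = φ(z)/(1−α) = 0.103111/0.05 = 2.062.
ES = 11.479% × 2.062 = 23.670%; on $1,000,000: $236,700.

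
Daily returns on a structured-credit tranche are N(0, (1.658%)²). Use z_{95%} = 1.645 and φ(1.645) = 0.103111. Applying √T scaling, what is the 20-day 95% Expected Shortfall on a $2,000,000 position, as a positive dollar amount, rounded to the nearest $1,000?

σ_{20d} = 1.658% × √20 = 7.415%.
ES multiplier = φ(z)/(1−α) = 0.103111/0.05 = 2.062.
ES = 7.415% × 2.062 = 15.290%; on $2,000,000: $305,800.

$306,000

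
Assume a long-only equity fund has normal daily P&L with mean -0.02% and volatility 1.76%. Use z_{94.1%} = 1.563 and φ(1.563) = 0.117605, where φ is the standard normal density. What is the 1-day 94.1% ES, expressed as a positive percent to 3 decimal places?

Tail multiplier: φ(z)/(1−α) = 0.117605 / 0.059 = 1.993.
ES = −(-0.02%) + 1.76% × 1.993 = 3.528%.

3.528%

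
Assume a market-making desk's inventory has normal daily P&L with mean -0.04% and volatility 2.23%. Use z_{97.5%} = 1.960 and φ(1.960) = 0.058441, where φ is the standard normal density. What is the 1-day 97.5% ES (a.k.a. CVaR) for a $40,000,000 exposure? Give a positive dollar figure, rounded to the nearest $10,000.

Tail multiplier: φ(z)/(1−α) = 0.058441 / 0.025 = 2.338.
ES = −(-0.04%) + 2.23% × 2.338 = 5.254%.
On $40,000,000: 0.05254 × $40,000,000 = $2,101,600.

$2,100,000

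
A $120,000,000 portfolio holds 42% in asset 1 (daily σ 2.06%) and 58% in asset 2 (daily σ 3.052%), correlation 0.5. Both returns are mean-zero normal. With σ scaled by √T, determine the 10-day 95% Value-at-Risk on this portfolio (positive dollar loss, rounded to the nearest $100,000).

σ_p = √(0.42²·2.06² + 0.58²·3.052² + 2·0.5·0.42·0.58·2.06·3.052) = 2.327%.
σ_{10d} = 2.327% × √10 = 7.359%.
z(95%) = 1.645.
VaR = 1.645 × 7.359% = 12.106%; on $120,000,000 that is $14,527,200.

$14,500,000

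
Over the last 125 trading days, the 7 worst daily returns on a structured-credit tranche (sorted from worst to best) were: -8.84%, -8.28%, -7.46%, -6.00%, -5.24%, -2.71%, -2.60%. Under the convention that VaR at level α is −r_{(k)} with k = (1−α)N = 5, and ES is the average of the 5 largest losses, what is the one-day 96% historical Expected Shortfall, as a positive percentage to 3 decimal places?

The 5 worst returns sum to -35.82%.
ES = −(-35.82%) / 5 = 7.164%.

7.164%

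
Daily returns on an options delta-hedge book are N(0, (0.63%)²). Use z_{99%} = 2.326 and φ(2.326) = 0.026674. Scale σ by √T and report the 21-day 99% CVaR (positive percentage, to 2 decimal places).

σ_{21d} = 0.63% × √21 = 2.887%.
ES multiplier = φ(z)/(1−α) = 0.026674/0.01 = 2.667.
ES = 2.887% × 2.667 = 7.700%.

7.70%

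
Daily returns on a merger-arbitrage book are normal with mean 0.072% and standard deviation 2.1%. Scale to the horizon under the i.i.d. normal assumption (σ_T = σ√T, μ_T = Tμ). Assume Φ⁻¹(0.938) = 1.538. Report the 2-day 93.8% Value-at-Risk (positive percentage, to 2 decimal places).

4.42%

σ_{2d} = 2.1% × √2 = 2.970%; μ_{2d} = 2 × 0.072% = 0.144%.
VaR = −(0.144%) + 1.538 × 2.970% = 4.424%.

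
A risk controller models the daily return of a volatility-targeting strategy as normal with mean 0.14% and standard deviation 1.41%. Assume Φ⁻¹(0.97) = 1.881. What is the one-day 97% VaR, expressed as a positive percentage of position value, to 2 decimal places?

VaR = −μ + z·σ = −(0.14%) + 1.881 × 1.41% = 2.512%.

2.51%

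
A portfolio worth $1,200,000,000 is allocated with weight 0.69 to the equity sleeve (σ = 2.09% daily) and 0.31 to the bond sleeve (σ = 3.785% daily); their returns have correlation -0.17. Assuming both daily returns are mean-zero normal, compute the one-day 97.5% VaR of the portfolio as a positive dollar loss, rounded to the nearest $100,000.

σ_p² = 0.69²·2.09² + 0.31²·3.785² + 2·-0.17·0.69·0.31·2.09·3.785 = 2.8811 (%²).
σ_p = √2.8811 = 1.697%.
At 97.5%, z = 1.960.
VaR = 1.960 × 1.697% = 3.326%; on $1,200,000,000 that is $39,912,000.

$39,900,000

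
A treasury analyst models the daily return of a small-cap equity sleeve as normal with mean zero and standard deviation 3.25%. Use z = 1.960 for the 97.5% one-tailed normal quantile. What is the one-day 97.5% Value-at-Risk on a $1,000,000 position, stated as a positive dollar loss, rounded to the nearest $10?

VaR = z·σ = 1.960 × 3.25% = 6.370%.
On $1,000,000: 0.06370 × $1,000,000 = $63,700.

$63,700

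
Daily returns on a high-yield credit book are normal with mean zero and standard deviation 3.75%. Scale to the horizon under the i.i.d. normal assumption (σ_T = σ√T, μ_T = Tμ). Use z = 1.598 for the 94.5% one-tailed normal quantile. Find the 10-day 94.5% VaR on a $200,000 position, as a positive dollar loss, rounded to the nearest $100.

$37,900

σ_{10d} = 3.75% × √10 = 11.859%.
VaR = 1.598 × 11.859% = 18.951%.
On $200,000: 0.18951 × $200,000 = $37,902.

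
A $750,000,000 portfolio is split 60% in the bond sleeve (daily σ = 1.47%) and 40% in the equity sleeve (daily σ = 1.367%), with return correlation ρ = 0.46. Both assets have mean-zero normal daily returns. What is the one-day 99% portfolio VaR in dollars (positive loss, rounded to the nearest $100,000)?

σ_p² = 0.6²·1.47² + 0.4²·1.367² + 2·0.46·0.6·0.4·1.47·1.367 = 1.5206 (%²).
σ_p = √1.5206 = 1.233%.
At 99%, z = 2.326.
VaR = 2.326 × 1.233% = 2.868%; on $750,000,000 that is $21,510,000.

$21,500,000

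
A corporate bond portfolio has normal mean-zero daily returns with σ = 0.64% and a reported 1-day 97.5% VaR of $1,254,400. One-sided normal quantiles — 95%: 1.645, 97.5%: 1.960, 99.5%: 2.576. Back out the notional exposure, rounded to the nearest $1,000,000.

$100,000,000

VaR as a fraction of value: z·σ = 1.960 × 0.64% = 1.2544%.
Position = $1,254,400 / 0.012544 = $100,000,000.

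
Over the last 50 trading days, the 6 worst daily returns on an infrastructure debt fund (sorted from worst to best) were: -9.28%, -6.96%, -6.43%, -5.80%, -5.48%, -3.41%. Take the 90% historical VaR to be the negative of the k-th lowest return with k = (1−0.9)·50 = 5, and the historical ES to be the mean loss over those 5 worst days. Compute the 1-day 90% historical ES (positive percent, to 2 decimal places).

6.79%

The 5 worst returns sum to -33.95%.
ES = −(-33.95%) / 5 = 6.79%.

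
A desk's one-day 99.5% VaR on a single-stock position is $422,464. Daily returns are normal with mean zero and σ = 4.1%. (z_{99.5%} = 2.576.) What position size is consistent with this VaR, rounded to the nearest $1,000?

$4,000,000

VaR as a fraction of value: z·σ = 2.576 × 4.1% = 10.5616%.
Position = $422,464 / 0.105616 = $4,000,000.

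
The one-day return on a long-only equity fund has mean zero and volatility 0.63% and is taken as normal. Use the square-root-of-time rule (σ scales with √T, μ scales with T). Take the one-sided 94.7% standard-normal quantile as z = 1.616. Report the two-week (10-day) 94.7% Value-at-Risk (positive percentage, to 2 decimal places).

3.22%

σ_{10d} = 0.63% × √10 = 1.992%.
VaR = 1.616 × 1.992% = 3.219%.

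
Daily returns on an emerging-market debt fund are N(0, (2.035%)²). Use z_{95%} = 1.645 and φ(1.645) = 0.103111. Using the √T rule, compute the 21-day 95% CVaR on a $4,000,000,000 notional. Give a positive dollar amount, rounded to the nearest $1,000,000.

$769,000,000

σ_{21d} = 2.035% × √21 = 9.326%.
ES multiplier = φ(z)/(1−α) = 0.103111/0.05 = 2.062.
ES = 9.326% × 2.062 = 19.230%; on $4,000,000,000: $769,200,000.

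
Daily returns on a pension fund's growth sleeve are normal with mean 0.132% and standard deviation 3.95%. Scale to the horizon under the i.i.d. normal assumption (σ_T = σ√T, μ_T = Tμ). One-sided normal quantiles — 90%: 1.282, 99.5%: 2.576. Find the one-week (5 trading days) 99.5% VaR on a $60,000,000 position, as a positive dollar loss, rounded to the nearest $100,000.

σ_{5d} = 3.95% × √5 = 8.832%; μ_{5d} = 5 × 0.132% = 0.660%.
VaR = −(0.660%) + 2.576 × 8.832% = 22.091%.
On $60,000,000: 0.22091 × $60,000,000 = $13,254,600.

$13,300,000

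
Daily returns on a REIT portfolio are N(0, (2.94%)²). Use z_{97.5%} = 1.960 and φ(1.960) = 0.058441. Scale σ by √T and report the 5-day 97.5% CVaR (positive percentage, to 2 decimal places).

15.37%

σ_{5d} = 2.94% × √5 = 6.574%.
ES multiplier = φ(z)/(1−α) = 0.058441/0.025 = 2.338.
ES = 6.574% × 2.338 = 15.370%.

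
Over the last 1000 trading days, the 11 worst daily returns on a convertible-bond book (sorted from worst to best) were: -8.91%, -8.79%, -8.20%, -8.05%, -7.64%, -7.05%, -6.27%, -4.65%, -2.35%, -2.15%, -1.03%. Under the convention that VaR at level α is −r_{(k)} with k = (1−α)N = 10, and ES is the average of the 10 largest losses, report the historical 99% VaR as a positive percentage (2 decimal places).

k = 10; the 10th lowest return is -2.15%, so VaR = 2.15%.

2.15%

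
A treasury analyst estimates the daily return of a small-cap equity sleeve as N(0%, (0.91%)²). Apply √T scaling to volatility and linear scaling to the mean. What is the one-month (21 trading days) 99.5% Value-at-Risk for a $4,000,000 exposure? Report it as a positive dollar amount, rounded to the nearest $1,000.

$430,000

At 99.5%, z = 2.576.
σ_{21d} = 0.91% × √21 = 4.170%.
VaR = 2.576 × 4.170% = 10.742%.
On $4,000,000: 0.10742 × $4,000,000 = $429,680.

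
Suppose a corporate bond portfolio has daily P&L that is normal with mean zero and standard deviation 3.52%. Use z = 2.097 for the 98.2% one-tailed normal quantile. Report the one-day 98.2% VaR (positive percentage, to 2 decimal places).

VaR = z·σ = 2.097 × 3.52% = 7.381%.

7.38%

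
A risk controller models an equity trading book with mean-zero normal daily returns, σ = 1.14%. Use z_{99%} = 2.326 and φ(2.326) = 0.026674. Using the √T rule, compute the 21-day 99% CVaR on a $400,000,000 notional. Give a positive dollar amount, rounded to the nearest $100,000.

$55,700,000

σ_{21d} = 1.14% × √21 = 5.224%.
ES multiplier = φ(z)/(1−α) = 0.026674/0.01 = 2.667.
ES = 5.224% × 2.667 = 13.932%; on $400,000,000: $55,728,000.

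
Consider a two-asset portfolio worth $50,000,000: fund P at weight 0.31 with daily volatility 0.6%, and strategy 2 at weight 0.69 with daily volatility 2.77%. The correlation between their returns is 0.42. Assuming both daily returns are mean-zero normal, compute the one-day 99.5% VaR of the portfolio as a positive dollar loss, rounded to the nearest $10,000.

σ_p² = 0.31²·0.6² + 0.69²·2.77² + 2·0.42·0.31·0.69·0.6·2.77 = 3.9863 (%²).
σ_p = √3.9863 = 1.997%.
At 99.5%, z = 2.576.
VaR = 2.576 × 1.997% = 5.144%; on $50,000,000 that is $2,572,000.

$2,570,000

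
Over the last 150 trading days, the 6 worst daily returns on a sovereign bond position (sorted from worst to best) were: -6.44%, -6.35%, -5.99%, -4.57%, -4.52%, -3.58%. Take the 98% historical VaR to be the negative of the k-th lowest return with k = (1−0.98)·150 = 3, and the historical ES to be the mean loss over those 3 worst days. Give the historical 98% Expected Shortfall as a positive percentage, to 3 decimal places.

6.260%

The 3 worst returns sum to -18.78%.
ES = −(-18.78%) / 3 = 6.26% ≈ 6.260%.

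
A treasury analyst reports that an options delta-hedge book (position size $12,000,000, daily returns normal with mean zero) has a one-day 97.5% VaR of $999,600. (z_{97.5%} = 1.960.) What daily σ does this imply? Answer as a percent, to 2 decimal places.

4.25%

VaR as a fraction: $999,600 / $12,000,000 = 8.330%.
σ = VaR / z = 8.330% / 1.960 = 4.250%.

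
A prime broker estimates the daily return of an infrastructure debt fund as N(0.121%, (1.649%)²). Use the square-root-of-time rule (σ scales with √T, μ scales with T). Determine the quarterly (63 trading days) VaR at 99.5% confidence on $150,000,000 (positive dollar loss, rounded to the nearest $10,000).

At 99.5%, z = 2.576.
σ_{63d} = 1.649% × √63 = 13.089%; μ_{63d} = 63 × 0.121% = 7.623%.
VaR = −(7.623%) + 2.576 × 13.089% = 26.094%.
On $150,000,000: 0.26094 × $150,000,000 = $39,141,000.

$39,140,000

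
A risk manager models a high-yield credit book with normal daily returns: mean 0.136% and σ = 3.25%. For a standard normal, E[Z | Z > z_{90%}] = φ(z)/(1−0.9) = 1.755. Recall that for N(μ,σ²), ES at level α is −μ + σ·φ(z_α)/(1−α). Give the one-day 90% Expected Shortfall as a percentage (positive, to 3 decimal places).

5.568%

ES = −(0.136%) + 3.25% × 1.755 = 5.568%.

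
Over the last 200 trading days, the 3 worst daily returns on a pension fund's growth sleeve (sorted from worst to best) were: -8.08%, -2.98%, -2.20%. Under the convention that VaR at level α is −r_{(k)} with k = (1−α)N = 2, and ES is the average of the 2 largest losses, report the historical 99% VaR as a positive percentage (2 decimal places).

2.98%

k = 2; the 2nd lowest return is -2.98%, so VaR = 2.98%.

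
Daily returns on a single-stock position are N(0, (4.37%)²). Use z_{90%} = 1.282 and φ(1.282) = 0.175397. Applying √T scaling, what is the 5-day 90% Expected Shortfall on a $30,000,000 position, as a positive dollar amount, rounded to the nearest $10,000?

$5,140,000

σ_{5d} = 4.37% × √5 = 9.772%.
ES multiplier = φ(z)/(1−α) = 0.175397/0.1 = 1.754.
ES = 9.772% × 1.754 = 17.140%; on $30,000,000: $5,142,000.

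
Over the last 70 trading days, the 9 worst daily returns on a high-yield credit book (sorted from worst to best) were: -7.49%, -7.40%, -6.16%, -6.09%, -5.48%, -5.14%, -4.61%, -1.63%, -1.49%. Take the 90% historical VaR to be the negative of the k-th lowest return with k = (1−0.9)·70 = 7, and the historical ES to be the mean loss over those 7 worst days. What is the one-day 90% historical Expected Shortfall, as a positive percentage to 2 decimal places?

The 7 worst returns sum to -42.37%.
ES = −(-42.37%) / 7 = 6.0528…% ≈ 6.05%.

6.05%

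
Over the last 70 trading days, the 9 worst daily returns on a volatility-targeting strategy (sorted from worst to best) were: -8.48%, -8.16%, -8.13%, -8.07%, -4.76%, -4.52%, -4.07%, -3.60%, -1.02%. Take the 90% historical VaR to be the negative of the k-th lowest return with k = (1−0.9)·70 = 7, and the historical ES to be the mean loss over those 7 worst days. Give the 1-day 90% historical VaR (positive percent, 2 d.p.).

k = 7; the 7th lowest return is -4.07%, so VaR = 4.07%.

4.07%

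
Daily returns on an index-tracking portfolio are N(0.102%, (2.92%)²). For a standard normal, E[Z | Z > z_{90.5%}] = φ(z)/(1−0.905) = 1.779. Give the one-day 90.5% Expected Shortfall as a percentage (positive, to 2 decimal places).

ES = −(0.102%) + 2.92% × 1.779 = 5.093%.

5.09%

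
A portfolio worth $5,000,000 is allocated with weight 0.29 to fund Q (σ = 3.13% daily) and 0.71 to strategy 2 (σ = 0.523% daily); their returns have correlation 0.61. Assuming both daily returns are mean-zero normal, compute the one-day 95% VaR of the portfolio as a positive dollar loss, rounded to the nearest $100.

σ_p² = 0.29²·3.13² + 0.71²·0.523² + 2·0.61·0.29·0.71·3.13·0.523 = 1.3730 (%²).
σ_p = √1.3730 = 1.172%.
At 95%, z = 1.645.
VaR = 1.645 × 1.172% = 1.928%; on $5,000,000 that is $96,400.

$96,400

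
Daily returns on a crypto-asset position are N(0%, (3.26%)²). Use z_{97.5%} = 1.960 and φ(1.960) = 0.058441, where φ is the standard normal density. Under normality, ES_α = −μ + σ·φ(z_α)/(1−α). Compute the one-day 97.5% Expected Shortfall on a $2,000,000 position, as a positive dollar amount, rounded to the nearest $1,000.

$152,000

Tail multiplier: φ(z)/(1−α) = 0.058441 / 0.025 = 2.338.
ES = 3.26% × 2.338 = 7.622%.
On $2,000,000: 0.07622 × $2,000,000 = $152,440.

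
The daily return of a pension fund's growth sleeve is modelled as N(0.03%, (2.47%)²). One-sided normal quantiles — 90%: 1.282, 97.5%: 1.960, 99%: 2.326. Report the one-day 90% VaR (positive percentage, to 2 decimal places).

3.14%

VaR = −μ + z·σ = −(0.03%) + 1.282 × 2.47% = 3.137%.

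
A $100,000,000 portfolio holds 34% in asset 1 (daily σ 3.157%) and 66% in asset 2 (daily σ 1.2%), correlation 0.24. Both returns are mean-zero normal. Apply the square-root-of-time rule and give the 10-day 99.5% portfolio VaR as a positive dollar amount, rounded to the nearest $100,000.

$12,000,000

σ_p = √(0.34²·3.157² + 0.66²·1.2² + 2·0.24·0.34·0.66·3.157·1.2) = 1.479%.
σ_{10d} = 1.479% × √10 = 4.677%.
z(99.5%) = 2.576.
VaR = 2.576 × 4.677% = 12.048%; on $100,000,000 that is $12,048,000.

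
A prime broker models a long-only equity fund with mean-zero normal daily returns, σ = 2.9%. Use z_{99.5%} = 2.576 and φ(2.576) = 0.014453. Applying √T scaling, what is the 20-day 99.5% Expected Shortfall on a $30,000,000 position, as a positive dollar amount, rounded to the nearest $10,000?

σ_{20d} = 2.9% × √20 = 12.969%.
ES multiplier = φ(z)/(1−α) = 0.014453/0.005 = 2.891.
ES = 12.969% × 2.891 = 37.493%; on $30,000,000: $11,247,900.

$11,250,000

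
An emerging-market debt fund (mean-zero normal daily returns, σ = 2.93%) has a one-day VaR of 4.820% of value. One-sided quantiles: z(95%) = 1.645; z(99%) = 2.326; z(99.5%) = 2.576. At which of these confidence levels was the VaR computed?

95%

Implied z = VaR/σ = 4.820 / 2.93 = 1.645.
This matches z(95%) = 1.645.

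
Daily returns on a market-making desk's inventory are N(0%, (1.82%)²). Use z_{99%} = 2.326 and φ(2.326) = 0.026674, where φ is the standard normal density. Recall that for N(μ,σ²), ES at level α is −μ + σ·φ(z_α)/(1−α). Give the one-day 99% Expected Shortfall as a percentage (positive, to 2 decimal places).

4.85%

Tail multiplier: φ(z)/(1−α) = 0.026674 / 0.01 = 2.667.
ES = 1.82% × 2.667 = 4.854%.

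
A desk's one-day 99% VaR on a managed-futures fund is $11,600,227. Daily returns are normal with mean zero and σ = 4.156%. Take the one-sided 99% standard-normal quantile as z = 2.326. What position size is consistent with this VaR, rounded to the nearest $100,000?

VaR as a fraction of value: z·σ = 2.326 × 4.156% = 9.66686%.
Position = $11,600,227 / 0.0966686 = $119,999,998.

$120,000,000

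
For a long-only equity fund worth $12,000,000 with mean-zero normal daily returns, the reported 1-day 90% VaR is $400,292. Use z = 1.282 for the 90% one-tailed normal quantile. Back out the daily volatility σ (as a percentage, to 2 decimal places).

VaR as a fraction: $400,292 / $12,000,000 = 3.336%.
σ = VaR / z = 3.336% / 1.282 = 2.602%.

2.60%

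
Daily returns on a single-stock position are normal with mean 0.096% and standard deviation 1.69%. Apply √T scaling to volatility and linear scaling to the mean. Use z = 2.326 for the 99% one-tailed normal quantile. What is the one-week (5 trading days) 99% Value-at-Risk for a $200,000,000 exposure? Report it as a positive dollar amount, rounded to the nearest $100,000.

$16,600,000

σ_{5d} = 1.69% × √5 = 3.779%; μ_{5d} = 5 × 0.096% = 0.480%.
VaR = −(0.480%) + 2.326 × 3.779% = 8.310%.
On $200,000,000: 0.08310 × $200,000,000 = $16,620,000.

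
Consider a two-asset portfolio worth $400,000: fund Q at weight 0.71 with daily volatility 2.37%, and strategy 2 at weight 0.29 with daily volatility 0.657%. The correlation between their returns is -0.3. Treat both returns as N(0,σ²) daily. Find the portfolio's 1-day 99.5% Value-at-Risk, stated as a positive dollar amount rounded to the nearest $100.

σ_p² = 0.71²·2.37² + 0.29²·0.657² + 2·-0.3·0.71·0.29·2.37·0.657 = 2.6754 (%²).
σ_p = √2.6754 = 1.636%.
At 99.5%, z = 2.576.
VaR = 2.576 × 1.636% = 4.214%; on $400,000 that is $16,856.

$16,900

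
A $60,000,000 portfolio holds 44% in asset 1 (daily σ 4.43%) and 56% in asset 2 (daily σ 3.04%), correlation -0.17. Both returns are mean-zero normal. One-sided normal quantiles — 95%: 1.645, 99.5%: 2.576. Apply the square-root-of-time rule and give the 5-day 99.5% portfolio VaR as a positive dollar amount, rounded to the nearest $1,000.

$8,156,000

σ_p = √(0.44²·4.43² + 0.56²·3.04² + 2·-0.17·0.44·0.56·4.43·3.04) = 2.360%.
σ_{5d} = 2.360% × √5 = 5.277%.
VaR = 2.576 × 5.277% = 13.594%; on $60,000,000 that is $8,156,400.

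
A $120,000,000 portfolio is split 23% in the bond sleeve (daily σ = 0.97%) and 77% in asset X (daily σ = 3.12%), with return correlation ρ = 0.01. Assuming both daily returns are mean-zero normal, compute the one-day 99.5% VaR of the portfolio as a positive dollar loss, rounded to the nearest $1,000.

$7,465,000

σ_p² = 0.23²·0.97² + 0.77²·3.12² + 2·0.01·0.23·0.77·0.97·3.12 = 5.8320 (%²).
σ_p = √5.8320 = 2.415%.
At 99.5%, z = 2.576.
VaR = 2.576 × 2.415% = 6.221%; on $120,000,000 that is $7,465,200.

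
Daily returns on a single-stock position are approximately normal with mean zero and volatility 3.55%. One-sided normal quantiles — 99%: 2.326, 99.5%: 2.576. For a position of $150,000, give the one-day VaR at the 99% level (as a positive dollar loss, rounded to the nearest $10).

VaR = z·σ = 2.326 × 3.55% = 8.257%.
On $150,000: 0.08257 × $150,000 = $12,385.

$12,390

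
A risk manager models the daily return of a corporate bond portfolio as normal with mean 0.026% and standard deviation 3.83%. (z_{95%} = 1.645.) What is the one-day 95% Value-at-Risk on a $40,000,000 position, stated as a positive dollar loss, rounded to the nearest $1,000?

VaR = −μ + z·σ = −(0.026%) + 1.645 × 3.83% = 6.274%.
On $40,000,000: 0.06274 × $40,000,000 = $2,509,600.

$2,510,000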